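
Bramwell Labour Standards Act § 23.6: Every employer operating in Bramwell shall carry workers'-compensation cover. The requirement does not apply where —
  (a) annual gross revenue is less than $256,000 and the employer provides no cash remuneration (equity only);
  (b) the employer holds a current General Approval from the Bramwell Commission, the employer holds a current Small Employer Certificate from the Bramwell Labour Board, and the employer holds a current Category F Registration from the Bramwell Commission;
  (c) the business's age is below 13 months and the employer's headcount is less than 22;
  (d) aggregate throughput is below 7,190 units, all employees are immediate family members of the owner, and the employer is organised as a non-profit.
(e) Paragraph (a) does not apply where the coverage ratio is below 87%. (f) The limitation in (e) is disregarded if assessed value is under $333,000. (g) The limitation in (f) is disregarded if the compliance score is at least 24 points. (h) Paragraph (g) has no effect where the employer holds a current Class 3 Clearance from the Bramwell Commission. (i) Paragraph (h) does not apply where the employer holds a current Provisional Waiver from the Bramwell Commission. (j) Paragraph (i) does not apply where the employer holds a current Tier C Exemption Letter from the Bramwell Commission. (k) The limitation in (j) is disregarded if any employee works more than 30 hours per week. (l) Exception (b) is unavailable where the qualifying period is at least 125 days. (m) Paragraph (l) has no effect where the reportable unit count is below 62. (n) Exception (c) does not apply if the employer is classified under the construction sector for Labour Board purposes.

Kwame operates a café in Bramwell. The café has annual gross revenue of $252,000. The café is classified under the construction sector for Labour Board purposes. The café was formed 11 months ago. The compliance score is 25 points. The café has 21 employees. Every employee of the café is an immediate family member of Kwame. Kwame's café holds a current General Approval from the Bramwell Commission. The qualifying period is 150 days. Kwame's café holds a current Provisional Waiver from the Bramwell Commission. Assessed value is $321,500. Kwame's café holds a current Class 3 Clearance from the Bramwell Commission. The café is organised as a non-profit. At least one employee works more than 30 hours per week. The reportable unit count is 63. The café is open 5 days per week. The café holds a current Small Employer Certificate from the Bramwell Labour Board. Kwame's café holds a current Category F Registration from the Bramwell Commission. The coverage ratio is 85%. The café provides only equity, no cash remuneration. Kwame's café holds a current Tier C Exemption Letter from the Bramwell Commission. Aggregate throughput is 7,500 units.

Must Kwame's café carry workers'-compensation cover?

Yes — Kwame's café must carry workers'-compensation cover.

All of (a)'s requirements are met (annual gross revenue is $252,000, less than the $256,000 limit; remuneration is equity-only). But: (e) is engaged — the coverage ratio is 85%, below the 87% limit. (f) would limit (e) — assessed value is $321,500, under the $333,000 limit — but (g) sets (f) aside: (g) operates against (f): the compliance score is 25 points, meeting the 24 points threshold. (h) would limit (g) — a current Class 3 Clearance is held — but (i) sets (h) aside: (i) applies — a current Provisional Waiver is held. (j) operates (a current Tier C Exemption Letter is held), but is set aside by (k): (k) operates against (j): at least one employee exceeds 30 hours/week. So (a) is unavailable.
Exception (b) is satisfied on its face — a current General Approval is held; a current Small Employer Certificate is held; a current Category F Registration is held. Turning to paragraphs (l)–(m): (l) operates against (b): the qualifying period is 150 days, meeting the 125 days threshold. (m) does not operate here (the reportable unit count is 63, not below 62), so (l) stands. (b) is therefore removed.
Exception (c) is satisfied on its face — the business's age is 11 months, below the 13 months limit; the employer's headcount is 21, less than the 22 limit. Turning to paragraph (n): (n) operates against (c): the café is classified under the construction sector. So (c) is unavailable.
Exception (d) fails — aggregate throughput is 7,500 units, not below 7,190 units.
None of the exceptions is available; § 23.6 applies in full.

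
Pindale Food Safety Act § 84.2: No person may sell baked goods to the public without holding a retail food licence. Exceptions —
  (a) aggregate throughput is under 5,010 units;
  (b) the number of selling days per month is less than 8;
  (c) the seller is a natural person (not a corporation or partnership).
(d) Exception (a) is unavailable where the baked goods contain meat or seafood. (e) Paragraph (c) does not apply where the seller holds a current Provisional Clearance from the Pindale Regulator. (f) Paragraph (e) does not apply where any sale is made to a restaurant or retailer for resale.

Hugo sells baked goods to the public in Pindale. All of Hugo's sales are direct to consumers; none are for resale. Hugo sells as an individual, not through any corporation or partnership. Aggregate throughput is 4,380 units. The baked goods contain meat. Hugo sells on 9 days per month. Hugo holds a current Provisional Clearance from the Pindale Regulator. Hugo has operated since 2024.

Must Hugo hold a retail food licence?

Exception (a)'s conditions are all satisfied: aggregate throughput is 4,380 units, under the 5,010 units limit. But applying paragraph (d): (d) applies — the baked goods contain meat. (a) is therefore removed.
Exception (b) does not apply: the number of selling days per month is 9, not less than 8.
Exception (c)'s conditions are all satisfied: the seller is a natural person. Turning to paragraphs (e)–(f): (e) operates against (c): a current Provisional Clearance is held. (f), which would lift (e), is not engaged — no sales are for resale. So (c) is unavailable.
No exception is made out. Hugo falls within the general rule.

Yes — Hugo must hold a retail food licence.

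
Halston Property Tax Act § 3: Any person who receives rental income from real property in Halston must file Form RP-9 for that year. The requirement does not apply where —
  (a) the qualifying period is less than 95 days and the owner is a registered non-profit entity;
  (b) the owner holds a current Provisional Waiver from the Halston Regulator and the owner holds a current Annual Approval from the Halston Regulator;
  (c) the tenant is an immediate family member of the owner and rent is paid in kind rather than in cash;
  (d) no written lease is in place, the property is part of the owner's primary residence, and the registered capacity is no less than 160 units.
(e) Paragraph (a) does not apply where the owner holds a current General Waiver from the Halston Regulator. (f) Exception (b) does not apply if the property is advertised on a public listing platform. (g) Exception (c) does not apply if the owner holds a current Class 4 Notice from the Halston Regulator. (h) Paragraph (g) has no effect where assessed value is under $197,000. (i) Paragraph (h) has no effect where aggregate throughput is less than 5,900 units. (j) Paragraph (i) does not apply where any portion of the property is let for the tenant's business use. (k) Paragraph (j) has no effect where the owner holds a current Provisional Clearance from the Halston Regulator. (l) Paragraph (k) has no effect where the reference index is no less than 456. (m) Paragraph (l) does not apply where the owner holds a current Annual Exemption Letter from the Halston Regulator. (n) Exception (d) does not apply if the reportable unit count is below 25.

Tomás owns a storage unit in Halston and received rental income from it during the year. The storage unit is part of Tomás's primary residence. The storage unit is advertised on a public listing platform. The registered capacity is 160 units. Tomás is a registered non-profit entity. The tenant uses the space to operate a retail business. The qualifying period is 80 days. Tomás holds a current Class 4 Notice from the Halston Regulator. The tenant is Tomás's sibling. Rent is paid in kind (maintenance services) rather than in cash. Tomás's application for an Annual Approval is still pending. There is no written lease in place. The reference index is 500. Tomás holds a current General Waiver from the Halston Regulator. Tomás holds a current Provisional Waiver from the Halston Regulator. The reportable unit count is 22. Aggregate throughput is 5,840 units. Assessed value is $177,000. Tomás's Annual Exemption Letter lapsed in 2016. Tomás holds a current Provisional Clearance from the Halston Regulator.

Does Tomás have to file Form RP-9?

No — exception (c) applies; Tomás is not required to file Form RP-9.

Exception (a): the qualifying period is 80 days, less than the 95 days limit; Tomás is a registered non-profit — every condition holds. But: (e) operates against (a): a current General Waiver is held. (a) is therefore removed.
Exception (b) does not apply: the Annual Approval is not current.
Exception (c)'s conditions are all satisfied: the tenant is an immediate family member; rent is paid in kind. Considering the limiting provisions: (g) is triggered (a current Class 4 Notice is held), but is overridden by (h): (h) operates against (g): assessed value is $177,000, under the $197,000 limit. (i) is engaged (aggregate throughput is 5,840 units, less than the 5,900 units limit), but is overridden by (j): (j) operates against (i): the space is let for business use. (k) would limit (j) — a current Provisional Clearance is held — but (l) sets (k) aside: (l) operates against (k): the reference index is 500, meeting the 456 threshold. (m), which would lift (l), does not operate here — no current Annual Exemption Letter is held. Exception (c) stands.
All of (d)'s requirements are met (there is no written lease; the storage unit is part of the primary residence; the registered capacity is 160 units, meeting the 160 units threshold). But: (n) operates against (d): the reportable unit count is 22, below the 25 limit. So (d) is unavailable.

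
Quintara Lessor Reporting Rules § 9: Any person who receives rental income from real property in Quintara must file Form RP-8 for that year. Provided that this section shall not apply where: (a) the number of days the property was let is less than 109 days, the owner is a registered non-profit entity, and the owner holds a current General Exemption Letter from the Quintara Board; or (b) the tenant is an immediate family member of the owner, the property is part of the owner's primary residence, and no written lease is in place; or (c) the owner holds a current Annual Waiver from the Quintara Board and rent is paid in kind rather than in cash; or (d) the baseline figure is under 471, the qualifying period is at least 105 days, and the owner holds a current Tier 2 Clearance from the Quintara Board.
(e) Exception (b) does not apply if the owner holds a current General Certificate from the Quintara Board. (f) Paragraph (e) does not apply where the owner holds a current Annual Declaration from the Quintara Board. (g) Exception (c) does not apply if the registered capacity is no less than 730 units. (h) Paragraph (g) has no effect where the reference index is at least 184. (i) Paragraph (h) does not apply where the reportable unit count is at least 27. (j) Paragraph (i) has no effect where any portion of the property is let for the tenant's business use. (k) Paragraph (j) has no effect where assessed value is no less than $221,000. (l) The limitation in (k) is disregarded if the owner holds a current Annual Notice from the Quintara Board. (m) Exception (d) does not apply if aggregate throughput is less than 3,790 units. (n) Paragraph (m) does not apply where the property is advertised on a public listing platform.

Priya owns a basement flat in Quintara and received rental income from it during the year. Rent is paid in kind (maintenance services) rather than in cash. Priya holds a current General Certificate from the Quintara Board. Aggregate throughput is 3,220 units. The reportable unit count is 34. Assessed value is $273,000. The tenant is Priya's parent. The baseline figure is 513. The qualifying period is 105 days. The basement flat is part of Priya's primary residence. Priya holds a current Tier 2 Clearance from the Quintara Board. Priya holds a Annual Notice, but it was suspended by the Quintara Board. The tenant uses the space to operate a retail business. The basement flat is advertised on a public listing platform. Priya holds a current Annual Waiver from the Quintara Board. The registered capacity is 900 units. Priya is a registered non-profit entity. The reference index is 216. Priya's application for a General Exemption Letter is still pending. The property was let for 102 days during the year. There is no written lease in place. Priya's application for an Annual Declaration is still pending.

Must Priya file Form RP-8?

Yes — Priya must file Form RP-8.

Exception (a) fails — the General Exemption Letter is not current.
Exception (b): the tenant is an immediate family member; the basement flat is part of the primary residence; there is no written lease — every condition holds. However, paragraphs (e)–(f) must be considered: (e) operates against (b): a current General Certificate is held. (f) is not triggered (the Annual Declaration is not current), so (e) stands. So (b) is unavailable.
Exception (c) is satisfied on its face — a current Annual Waiver is held; rent is paid in kind. But applying paragraphs (g)–(l): (g) operates against (c): the registered capacity is 900 units, meeting the 730 units threshold. (h) is triggered (the reference index is 216, meeting the 184 threshold), but is itself disapplied by (i): (i) is triggered — the reportable unit count is 34, meeting the 27 threshold. (j) is engaged (the space is let for business use), but is displaced by (k): (k) operates against (j): assessed value is $273,000, meeting the $221,000 threshold. (l) is not engaged (no current Annual Notice is held), so (k) stands. So (c) is unavailable.
Exception (d) fails — the baseline figure is 513, not under 471.
No exception is made out. Priya falls within the general rule.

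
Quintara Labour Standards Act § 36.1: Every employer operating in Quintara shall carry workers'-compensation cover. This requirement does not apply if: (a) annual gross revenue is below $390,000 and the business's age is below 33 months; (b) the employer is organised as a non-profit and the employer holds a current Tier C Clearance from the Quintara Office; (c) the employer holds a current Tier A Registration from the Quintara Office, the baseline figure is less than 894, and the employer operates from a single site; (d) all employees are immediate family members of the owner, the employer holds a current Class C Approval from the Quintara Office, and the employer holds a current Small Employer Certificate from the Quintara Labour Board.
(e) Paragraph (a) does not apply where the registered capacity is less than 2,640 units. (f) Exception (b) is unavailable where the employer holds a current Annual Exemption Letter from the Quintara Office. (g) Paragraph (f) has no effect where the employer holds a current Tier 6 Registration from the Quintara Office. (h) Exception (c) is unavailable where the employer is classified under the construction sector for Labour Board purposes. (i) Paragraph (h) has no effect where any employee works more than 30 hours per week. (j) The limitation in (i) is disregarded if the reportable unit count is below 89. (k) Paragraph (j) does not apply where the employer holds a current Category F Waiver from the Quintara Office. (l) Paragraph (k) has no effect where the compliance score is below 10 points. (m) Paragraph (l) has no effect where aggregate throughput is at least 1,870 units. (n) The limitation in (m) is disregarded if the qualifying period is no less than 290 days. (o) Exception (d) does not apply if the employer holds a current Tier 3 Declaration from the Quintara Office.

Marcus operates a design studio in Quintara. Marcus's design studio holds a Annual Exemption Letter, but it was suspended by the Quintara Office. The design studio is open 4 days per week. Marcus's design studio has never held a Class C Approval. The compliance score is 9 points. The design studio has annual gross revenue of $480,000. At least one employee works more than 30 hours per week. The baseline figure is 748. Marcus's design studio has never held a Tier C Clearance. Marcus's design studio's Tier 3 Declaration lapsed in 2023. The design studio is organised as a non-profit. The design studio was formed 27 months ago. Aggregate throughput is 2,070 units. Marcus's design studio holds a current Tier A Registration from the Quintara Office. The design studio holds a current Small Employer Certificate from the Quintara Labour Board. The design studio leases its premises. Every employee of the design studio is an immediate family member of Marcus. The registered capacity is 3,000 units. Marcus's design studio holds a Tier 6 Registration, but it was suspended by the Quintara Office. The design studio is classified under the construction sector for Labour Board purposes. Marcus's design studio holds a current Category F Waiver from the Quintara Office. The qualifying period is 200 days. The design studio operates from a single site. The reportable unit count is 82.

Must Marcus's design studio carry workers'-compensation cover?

No — exception (c) applies; Marcus's design studio is not required to carry workers'-compensation cover.

Exception (a) requires that annual gross revenue is below $390,000; but annual gross revenue is $480,000, not below $390,000, so (a) is unavailable.
Exception (b) requires that the employer holds a current Tier C Clearance from the Quintara Office; but there is no Tier C Clearance in force, so (b) is unavailable.
Exception (c)'s conditions are all satisfied: a current Tier A Registration is held; the baseline figure is 748, less than the 894 limit; the employer operates from a single site. As to paragraphs (h)–(n): (h) is engaged (the design studio is classified under the construction sector), but is set aside by (i): (i) operates — at least one employee exceeds 30 hours/week. (j) operates (the reportable unit count is 82, below the 89 limit), but is set aside by (k): (k) operates against (j): a current Category F Waiver is held. (l) would limit (k) — the compliance score is 9 points, below the 10 points limit — but (m) sets (l) aside: (m) is engaged — aggregate throughput is 2,070 units, meeting the 1,870 units threshold. (n), which would lift (m), is not engaged — the qualifying period is 200 days, short of 290 days. (c) remains available.
Exception (d) requires that the employer holds a current Class C Approval from the Quintara Office; but the Class C Approval is not current, so (d) is unavailable.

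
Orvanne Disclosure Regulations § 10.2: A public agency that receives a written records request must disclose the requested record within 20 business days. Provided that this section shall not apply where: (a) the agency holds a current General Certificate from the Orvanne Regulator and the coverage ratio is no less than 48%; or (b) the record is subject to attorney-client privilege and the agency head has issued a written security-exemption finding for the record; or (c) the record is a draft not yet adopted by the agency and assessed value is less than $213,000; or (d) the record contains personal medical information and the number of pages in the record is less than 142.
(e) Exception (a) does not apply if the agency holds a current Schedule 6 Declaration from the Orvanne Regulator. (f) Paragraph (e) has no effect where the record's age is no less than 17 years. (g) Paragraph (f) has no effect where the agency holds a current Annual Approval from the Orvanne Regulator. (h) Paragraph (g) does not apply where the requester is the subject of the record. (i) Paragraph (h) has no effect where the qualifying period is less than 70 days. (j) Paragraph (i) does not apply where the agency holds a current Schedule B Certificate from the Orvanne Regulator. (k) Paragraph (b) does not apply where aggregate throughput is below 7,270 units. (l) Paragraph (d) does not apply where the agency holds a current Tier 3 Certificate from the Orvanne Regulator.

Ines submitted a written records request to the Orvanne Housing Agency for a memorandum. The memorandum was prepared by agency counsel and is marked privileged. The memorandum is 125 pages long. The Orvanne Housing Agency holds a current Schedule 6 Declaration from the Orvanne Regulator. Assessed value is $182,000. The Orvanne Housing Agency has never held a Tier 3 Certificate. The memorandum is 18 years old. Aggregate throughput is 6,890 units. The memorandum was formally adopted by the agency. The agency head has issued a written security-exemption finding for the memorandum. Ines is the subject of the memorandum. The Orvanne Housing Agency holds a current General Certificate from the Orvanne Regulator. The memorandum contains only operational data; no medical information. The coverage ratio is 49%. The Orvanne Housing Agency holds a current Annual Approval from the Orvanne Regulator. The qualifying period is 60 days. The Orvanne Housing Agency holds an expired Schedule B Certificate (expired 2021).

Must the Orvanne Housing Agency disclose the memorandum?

All of (a)'s requirements are met (a current General Certificate is held; the coverage ratio is 49%, meeting the 48% threshold). However, paragraphs (e)–(j) must be considered: (e) applies — a current Schedule 6 Declaration is held. (f) would limit (e) — the record's age is 18 years, meeting the 17 years threshold — but (g) sets (f) aside: (g) is engaged — a current Annual Approval is held. (h) would limit (g) — Ines is the subject of the memorandum — but (i) sets (h) aside: (i) operates — the qualifying period is 60 days, less than the 70 days limit. (j), which would lift (i), is inapplicable — no current Schedule B Certificate is held. So (a) is unavailable.
Exception (b): the memorandum is privileged; a written security-exemption finding has been issued — every condition holds. But applying paragraph (k): (k) operates against (b): aggregate throughput is 6,890 units, below the 7,270 units limit. Exception (b) does not apply.
Exception (c) fails — the memorandum has been formally adopted.
Exception (d) requires that the record contains personal medical information; but the memorandum contains only operational data, so (d) is unavailable.
No exception applies. The general rule governs.

Yes — the Orvanne Housing Agency must disclose the memorandum.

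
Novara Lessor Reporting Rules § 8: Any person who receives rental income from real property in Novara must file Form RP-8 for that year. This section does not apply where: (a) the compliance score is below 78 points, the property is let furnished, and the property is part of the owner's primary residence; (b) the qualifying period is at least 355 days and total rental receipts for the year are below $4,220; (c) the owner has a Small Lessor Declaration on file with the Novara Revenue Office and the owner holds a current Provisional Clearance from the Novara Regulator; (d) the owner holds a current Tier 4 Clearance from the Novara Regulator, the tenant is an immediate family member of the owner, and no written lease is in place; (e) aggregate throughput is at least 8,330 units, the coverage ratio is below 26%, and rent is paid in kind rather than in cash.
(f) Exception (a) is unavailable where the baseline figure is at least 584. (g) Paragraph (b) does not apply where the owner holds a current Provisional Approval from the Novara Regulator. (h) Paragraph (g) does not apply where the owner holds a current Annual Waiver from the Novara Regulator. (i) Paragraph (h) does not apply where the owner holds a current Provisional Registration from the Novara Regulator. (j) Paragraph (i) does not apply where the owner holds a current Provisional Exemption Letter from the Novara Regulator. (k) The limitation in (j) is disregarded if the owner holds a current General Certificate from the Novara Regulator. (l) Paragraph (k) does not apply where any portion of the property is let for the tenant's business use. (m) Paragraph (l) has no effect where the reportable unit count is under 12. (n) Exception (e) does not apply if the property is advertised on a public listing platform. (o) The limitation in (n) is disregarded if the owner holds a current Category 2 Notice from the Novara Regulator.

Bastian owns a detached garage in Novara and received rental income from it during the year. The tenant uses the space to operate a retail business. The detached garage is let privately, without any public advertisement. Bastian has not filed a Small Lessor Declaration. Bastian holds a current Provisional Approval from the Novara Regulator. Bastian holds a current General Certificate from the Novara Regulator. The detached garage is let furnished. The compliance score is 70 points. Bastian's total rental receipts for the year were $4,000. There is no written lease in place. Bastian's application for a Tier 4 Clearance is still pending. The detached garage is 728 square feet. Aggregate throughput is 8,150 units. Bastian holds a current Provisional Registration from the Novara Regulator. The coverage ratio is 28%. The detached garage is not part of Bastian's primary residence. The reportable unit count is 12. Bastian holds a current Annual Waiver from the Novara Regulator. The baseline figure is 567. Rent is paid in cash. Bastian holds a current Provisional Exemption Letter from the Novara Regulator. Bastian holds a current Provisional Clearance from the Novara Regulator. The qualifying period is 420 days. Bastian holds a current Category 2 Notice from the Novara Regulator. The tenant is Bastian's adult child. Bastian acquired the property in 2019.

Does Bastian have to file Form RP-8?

No — exception (b) applies; Bastian is not required to file Form RP-8.

Exception (a) does not apply: the detached garage is not part of the primary residence.
Exception (b): the qualifying period is 420 days, meeting the 355 days threshold; total rental receipts for the year are $4,000, below the $4,220 limit — every condition holds. Considering the limiting provisions: (g) is triggered (a current Provisional Approval is held), but is itself disapplied by (h): (h) is engaged — a current Annual Waiver is held. (i) would limit (h) — a current Provisional Registration is held — but (j) sets (i) aside: (j) applies — a current Provisional Exemption Letter is held. (k) applies (a current General Certificate is held), but yields to (l): (l) applies — the space is let for business use. (m) is not engaged (the reportable unit count is 12, not under 12), so (l) stands. Exception (b) stands.
Exception (c) fails — no Small Lessor Declaration is on file.
Exception (d) requires that the owner holds a current Tier 4 Clearance from the Novara Regulator; but the Tier 4 Clearance is not current, so (d) is unavailable.
Exception (e) requires that aggregate throughput is at least 8,330 units; but aggregate throughput is 8,150 units, short of 8,330 units, so (e) is unavailable.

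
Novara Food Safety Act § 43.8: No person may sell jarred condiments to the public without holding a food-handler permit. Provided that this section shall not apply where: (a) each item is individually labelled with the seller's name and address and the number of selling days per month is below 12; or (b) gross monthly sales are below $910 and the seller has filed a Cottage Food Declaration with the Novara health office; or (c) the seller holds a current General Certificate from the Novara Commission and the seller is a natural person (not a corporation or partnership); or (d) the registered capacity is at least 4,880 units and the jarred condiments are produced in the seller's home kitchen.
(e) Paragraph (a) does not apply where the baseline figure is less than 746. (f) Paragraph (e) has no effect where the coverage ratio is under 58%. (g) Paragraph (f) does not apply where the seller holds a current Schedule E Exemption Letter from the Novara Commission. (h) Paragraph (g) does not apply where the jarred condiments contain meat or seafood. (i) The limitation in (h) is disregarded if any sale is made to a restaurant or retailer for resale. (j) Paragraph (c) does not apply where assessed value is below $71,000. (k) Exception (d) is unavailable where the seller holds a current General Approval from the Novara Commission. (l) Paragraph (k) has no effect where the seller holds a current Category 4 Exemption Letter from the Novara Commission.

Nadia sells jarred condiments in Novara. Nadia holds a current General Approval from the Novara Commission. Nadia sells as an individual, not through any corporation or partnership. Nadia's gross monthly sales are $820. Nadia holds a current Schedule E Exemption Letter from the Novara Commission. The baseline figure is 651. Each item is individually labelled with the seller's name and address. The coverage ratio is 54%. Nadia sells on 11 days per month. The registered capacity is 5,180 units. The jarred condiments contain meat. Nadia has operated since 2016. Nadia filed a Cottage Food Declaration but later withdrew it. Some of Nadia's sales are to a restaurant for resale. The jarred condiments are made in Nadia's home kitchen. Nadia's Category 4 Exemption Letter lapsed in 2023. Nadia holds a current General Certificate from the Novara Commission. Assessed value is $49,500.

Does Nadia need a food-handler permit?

Exception (a): items are individually labelled; the number of selling days per month is 11, below the 12 limit — every condition holds. But: (e) operates — the baseline figure is 651, less than the 746 limit. (f) would limit (e) — the coverage ratio is 54%, under the 58% limit — but (g) sets (f) aside: (g) operates against (f): a current Schedule E Exemption Letter is held. (h) operates (the jarred condiments contain meat), but is itself disapplied by (i): (i) operates against (h): some sales are to a restaurant for resale. So (a) is unavailable.
Exception (b) does not apply: the Cottage Food Declaration was withdrawn.
Exception (c)'s conditions are all satisfied: a current General Certificate is held; the seller is a natural person. But applying paragraph (j): (j) is engaged — assessed value is $49,500, below the $71,000 limit. So (c) is unavailable.
Exception (d)'s conditions are all satisfied: the registered capacity is 5,180 units, meeting the 4,880 units threshold; the jarred condiments are home-kitchen produced. But applying paragraphs (k)–(l): (k) is triggered — a current General Approval is held. (l) is inapplicable (no current Category 4 Exemption Letter is held), so (k) stands. So (d) is unavailable.
Every exception is unavailable, so the rule governs.

Yes — Nadia must hold a food-handler permit.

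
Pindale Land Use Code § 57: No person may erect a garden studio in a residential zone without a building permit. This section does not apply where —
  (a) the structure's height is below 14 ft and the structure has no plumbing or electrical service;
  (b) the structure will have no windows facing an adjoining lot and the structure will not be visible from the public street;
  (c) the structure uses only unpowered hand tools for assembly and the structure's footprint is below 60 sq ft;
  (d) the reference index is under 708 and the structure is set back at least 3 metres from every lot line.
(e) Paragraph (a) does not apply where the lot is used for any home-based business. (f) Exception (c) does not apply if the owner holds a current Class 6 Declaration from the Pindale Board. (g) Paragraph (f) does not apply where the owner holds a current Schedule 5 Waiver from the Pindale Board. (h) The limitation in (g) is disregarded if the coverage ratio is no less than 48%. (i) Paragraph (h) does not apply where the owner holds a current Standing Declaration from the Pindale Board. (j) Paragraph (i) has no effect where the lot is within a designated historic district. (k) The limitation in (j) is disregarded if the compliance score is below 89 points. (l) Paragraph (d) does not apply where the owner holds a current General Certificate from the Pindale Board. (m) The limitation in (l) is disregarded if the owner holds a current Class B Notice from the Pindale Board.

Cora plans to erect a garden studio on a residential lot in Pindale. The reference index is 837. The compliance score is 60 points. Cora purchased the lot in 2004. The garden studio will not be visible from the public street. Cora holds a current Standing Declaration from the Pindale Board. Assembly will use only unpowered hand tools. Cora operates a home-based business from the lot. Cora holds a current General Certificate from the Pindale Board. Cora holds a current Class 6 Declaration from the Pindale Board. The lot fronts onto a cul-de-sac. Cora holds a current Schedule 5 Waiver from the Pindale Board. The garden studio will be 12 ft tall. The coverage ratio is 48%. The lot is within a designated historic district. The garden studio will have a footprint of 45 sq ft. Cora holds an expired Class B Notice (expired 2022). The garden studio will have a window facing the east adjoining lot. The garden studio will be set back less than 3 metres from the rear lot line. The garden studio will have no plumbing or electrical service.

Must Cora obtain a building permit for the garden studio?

Exception (a): the structure's height is 12 ft, below the 14 ft limit; there is no plumbing or electrical service — every condition holds. Turning to paragraph (e): (e) operates against (a): a home-based business operates on the lot. So (a) is unavailable.
Exception (b) fails — a window faces an adjoining lot.
Exception (c)'s conditions are all satisfied: assembly uses only hand tools; the structure's footprint is 45 sq ft, below the 60 sq ft limit. As to paragraphs (f)–(k): (f) is triggered (a current Class 6 Declaration is held), but is overridden by (g): (g) applies — a current Schedule 5 Waiver is held. (h) applies (the coverage ratio is 48%, meeting the 48% threshold), but is displaced by (i): (i) applies — a current Standing Declaration is held. (j) would limit (i) — the lot is in a historic district — but (k) sets (j) aside: (k) is triggered — the compliance score is 60 points, below the 89 points limit. Exception (c) stands.
Exception (d) does not apply: the reference index is 837, not under 708.

No — exception (c) applies; Cora does not need a building permit.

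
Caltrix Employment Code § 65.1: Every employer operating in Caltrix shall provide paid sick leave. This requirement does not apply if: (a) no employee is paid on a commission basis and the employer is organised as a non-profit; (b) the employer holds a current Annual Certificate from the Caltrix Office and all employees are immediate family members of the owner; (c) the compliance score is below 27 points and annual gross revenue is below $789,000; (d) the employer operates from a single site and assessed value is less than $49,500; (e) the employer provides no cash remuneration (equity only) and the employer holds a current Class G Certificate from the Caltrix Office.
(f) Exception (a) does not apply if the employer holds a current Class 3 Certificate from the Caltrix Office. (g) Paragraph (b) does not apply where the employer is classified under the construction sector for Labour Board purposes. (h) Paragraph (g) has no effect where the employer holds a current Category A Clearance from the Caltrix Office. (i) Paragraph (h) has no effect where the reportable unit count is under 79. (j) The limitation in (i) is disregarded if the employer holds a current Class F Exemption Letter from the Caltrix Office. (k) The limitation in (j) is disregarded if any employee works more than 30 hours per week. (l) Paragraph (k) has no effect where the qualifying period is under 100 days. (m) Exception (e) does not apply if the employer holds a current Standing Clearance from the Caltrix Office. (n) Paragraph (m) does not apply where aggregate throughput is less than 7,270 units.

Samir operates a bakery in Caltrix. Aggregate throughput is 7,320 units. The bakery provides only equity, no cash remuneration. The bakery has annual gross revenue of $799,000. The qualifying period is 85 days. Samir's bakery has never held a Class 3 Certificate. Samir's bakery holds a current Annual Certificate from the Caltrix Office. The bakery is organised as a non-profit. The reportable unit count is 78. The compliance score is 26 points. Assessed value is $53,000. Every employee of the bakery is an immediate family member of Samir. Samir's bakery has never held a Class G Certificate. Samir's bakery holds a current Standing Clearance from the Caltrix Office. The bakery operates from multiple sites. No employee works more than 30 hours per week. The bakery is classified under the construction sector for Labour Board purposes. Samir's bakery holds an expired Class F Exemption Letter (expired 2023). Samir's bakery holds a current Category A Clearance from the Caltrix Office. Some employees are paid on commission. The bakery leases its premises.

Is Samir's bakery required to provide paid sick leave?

Exception (a) requires that no employee is paid on a commission basis; but some employees are paid on commission, so (a) is unavailable.
Exception (b) is satisfied on its face — a current Annual Certificate is held; every employee is an immediate family member. But: (g) operates against (b): the bakery is classified under the construction sector. (h) would limit (g) — a current Category A Clearance is held — but (i) sets (h) aside: (i) is triggered — the reportable unit count is 78, under the 79 limit. (j), which would lift (i), is inapplicable — there is no Class F Exemption Letter in force. So (b) is unavailable.
Exception (c) requires that annual gross revenue is below $789,000; but annual gross revenue is $799,000, not below $789,000, so (c) is unavailable.
Exception (d) requires that the employer operates from a single site; but the employer operates from multiple sites, so (d) is unavailable.
Exception (e) does not apply: no current Class G Certificate is held.
No exception displaces § 65.1.

Yes — Samir's bakery must provide paid sick leave.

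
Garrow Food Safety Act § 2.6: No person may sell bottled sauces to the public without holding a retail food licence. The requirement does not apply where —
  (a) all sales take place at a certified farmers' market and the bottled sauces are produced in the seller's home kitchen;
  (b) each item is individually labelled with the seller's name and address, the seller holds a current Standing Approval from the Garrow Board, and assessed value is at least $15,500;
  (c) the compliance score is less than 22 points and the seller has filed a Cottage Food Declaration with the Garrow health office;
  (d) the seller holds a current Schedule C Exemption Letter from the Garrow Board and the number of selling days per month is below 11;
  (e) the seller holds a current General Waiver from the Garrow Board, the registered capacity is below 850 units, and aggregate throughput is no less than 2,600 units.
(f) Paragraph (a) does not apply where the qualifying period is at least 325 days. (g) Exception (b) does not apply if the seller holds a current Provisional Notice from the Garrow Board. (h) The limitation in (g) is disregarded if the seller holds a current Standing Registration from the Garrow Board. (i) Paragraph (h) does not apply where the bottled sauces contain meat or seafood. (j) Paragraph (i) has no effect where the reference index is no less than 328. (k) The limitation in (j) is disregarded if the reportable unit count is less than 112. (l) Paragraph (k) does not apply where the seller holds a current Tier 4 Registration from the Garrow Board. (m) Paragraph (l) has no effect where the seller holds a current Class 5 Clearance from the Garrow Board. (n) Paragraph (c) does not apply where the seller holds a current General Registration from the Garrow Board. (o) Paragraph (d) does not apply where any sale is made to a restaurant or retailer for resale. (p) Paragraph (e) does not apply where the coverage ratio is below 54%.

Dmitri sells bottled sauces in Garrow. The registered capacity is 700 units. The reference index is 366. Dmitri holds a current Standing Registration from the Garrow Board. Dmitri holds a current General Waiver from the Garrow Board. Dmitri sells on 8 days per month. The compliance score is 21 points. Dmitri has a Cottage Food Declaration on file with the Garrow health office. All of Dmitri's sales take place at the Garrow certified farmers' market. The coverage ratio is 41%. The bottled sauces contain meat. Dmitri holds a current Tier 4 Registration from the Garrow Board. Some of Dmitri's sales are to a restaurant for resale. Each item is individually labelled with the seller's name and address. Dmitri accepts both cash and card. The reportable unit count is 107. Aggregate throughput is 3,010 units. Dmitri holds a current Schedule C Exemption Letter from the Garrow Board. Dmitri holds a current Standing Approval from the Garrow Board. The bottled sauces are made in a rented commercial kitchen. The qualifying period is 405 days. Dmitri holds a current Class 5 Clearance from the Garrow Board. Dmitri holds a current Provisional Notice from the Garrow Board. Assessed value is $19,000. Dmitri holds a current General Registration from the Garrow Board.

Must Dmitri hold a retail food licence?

Exception (a) does not apply: the bottled sauces are made in a commercial kitchen, not a home kitchen.
All of (b)'s requirements are met (items are individually labelled; a current Standing Approval is held; assessed value is $19,000, meeting the $15,500 threshold). But applying paragraphs (g)–(m): (g) applies — a current Provisional Notice is held. (h) operates (a current Standing Registration is held), but is set aside by (i): (i) operates against (h): the bottled sauces contain meat. (j) would limit (i) — the reference index is 366, meeting the 328 threshold — but (k) sets (j) aside: (k) operates — the reportable unit count is 107, less than the 112 limit. (l) would limit (k) — a current Tier 4 Registration is held — but (m) sets (l) aside: (m) is engaged — a current Class 5 Clearance is held. Exception (b) does not apply.
Exception (c): the compliance score is 21 points, less than the 22 points limit; a Cottage Food Declaration is on file — every condition holds. However, paragraph (n) must be considered: (n) is engaged — a current General Registration is held. So (c) is unavailable.
Exception (d) is satisfied on its face — a current Schedule C Exemption Letter is held; the number of selling days per month is 8, below the 11 limit. However, paragraph (o) must be considered: (o) applies — some sales are to a restaurant for resale. Exception (d) does not apply.
All of (e)'s requirements are met (a current General Waiver is held; the registered capacity is 700 units, below the 850 units limit; aggregate throughput is 3,010 units, meeting the 2,600 units threshold). However, paragraph (p) must be considered: (p) operates against (e): the coverage ratio is 41%, below the 54% limit. So (e) is unavailable.
No exception is made out. Dmitri falls within the general rule.

Yes — Dmitri must hold a retail food licence.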